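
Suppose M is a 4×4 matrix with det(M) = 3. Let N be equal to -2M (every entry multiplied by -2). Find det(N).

48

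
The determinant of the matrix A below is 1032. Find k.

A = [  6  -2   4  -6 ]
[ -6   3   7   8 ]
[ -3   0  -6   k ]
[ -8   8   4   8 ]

Expanding along the row containing k, det(A) is linear in k: det(A) = (296)·k + (-744).
Set (296)·k + (-744) = 1032  ⇒  (296)·k = 1776  ⇒  k = 6.

k = 6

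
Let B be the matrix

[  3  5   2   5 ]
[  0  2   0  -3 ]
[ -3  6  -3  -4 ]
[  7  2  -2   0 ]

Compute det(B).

|B| = 857

Expand along row 2 (it has 2 zeros):
  + (2) · M_22   where M_22 = det([3 2 5; -3 -3 -4; 7 -2 0]) = 55
  + (-3) · M_24   where M_24 = det([3 5 2; -3 6 -3; 7 2 -2]) = -249
det = (+1)·(2)·(55) + (+1)·(-3)·(-249) = 857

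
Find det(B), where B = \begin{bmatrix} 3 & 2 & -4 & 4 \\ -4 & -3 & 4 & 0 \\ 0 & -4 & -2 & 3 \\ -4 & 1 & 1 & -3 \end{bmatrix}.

Expand along row 2 (it has 1 zero):
  − (-4) · M_21   where M_21 = det([2 -4 4; -4 -2 3; 1 1 -3]) = 34
  + (-3) · M_22   where M_22 = det([3 -4 4; 0 -2 3; -4 1 -3]) = 25
  − (4) · M_23   where M_23 = det([3 2 4; 0 -4 3; -4 1 -3]) = -61
det = (-1)·(-4)·(34) + (+1)·(-3)·(25) + (-1)·(4)·(-61) = 305

|B| = 305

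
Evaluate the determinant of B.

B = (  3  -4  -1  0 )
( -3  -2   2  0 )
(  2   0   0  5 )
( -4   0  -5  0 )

Expand along column 4 (it has 3 zeros):
  − (5) · M_34   where M_34 = det([3 -4 -1; -3 -2 2; -4 0 -5]) = 130
det = (-1)·(5)·(130) = -650

det(B) = -650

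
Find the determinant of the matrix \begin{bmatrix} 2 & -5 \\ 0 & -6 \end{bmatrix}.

det = 2·(-6) − (-5)·0 = -12 − 0 = -12

The determinant is -12.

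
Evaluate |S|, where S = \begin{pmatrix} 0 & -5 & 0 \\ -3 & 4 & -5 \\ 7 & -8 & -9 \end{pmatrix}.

Expand along row 1:
  − (-5) · |-3 -5; 7 -9| = −(-5)·(27 − (-35)) = 310

310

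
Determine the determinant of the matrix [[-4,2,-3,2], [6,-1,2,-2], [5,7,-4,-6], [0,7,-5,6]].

-330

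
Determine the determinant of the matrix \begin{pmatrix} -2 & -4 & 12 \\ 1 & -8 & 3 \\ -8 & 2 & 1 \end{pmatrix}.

Expand along row 1:
  + (-2) · |-8 3; 2 1| = (-2)·(-8 − 6) = 28
  − (-4) · |1 3; -8 1| = −(-4)·(1 − (-24)) = 100
  + 12 · |1 -8; -8 2| = 12·(2 − 64) = -744
Sum: (28) + (100) + (-744) = -616

-616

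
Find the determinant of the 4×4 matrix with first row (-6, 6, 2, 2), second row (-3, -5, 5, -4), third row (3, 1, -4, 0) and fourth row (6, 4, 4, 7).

The determinant is 660.

Expand along row 3 (it has 1 zero):
  + (3) · M_31   where M_31 = det([6 2 2; -5 5 -4; 4 4 7]) = 264
  − (1) · M_32   where M_32 = det([-6 2 2; -3 5 -4; 6 4 7]) = -396
  + (-4) · M_33   where M_33 = det([-6 6 2; -3 -5 -4; 6 4 7]) = 132
det = (+1)·(3)·(264) + (-1)·(1)·(-396) + (+1)·(-4)·(132) = 660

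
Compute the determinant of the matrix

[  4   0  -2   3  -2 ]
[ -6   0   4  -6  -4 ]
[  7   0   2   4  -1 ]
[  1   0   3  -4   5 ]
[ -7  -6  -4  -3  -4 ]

Expand along column 2 (it has 4 zeros):
  − (-6) · M_52   where M_52 = det([4 -2 3 -2; -6 4 -6 -4; 7 2 4 -1; 1 3 -4 5]) = 758
det = (-1)·(-6)·(758) = 4548

4548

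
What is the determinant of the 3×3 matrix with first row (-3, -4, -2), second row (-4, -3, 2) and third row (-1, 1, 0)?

Expand along row 3:
  + (-1) · |-4 -2; -3 2| = (-1)·(-8 − 6) = 14
  − 1 · |-3 -2; -4 2| = −1·(-6 − 8) = 14
Sum: (14) + (14) = 28

The determinant is 28.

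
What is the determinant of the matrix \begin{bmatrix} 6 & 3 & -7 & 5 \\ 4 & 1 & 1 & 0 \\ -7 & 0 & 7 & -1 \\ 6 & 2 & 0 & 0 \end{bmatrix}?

Expand along row 4 (it has 2 zeros):
  − (6) · M_41   where M_41 = det([3 -7 5; 1 1 0; 0 7 -1]) = 25
  + (2) · M_42   where M_42 = det([6 -7 5; 4 1 0; -7 7 -1]) = 141
det = (-1)·(6)·(25) + (+1)·(2)·(141) = 132

132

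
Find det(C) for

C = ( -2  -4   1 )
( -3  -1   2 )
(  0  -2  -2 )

The determinant is 18.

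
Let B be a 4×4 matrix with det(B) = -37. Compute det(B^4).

The determinant is 1874161.

det(B^4) = (det B)^4 = (-37)^4 = 1874161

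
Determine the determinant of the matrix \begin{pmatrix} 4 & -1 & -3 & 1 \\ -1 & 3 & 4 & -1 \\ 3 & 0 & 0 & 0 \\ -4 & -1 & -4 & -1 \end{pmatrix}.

The determinant is -36.

Expand along row 3 (it has 3 zeros):
  + (3) · M_31   where M_31 = det([-1 -3 1; 3 4 -1; -1 -4 -1]) = -12
det = (+1)·(3)·(-12) = -36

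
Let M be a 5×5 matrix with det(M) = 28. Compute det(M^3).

det(M^3) = (det M)^3 = (28)^3 = 21952

21952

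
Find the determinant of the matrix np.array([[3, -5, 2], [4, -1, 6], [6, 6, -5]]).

-313

Expand along row 1:
  + 3 · |-1 6; 6 -5| = 3·(5 − 36) = -93
  − (-5) · |4 6; 6 -5| = −(-5)·(-20 − 36) = -280
  + 2 · |4 -1; 6 6| = 2·(24 − (-6)) = 60
Sum: (-93) + (-280) + (60) = -313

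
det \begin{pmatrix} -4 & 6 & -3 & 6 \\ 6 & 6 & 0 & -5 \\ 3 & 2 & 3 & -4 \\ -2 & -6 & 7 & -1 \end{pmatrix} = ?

-170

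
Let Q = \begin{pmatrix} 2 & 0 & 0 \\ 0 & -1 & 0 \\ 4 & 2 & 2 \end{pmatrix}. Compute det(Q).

The determinant is -4.

Q is lower triangular, so det(Q) is the product of the diagonal entries:
det = (2) · (-1) · (2) = -4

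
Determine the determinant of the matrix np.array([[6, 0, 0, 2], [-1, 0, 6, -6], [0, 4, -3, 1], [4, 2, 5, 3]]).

-1052

Expand along row 1 (it has 2 zeros):
  + (6) · M_11   where M_11 = det([0 6 -6; 4 -3 1; 2 5 3]) = -216
  − (2) · M_14   where M_14 = det([-1 0 6; 0 4 -3; 4 2 5]) = -122
det = (+1)·(6)·(-216) + (-1)·(2)·(-122) = -1052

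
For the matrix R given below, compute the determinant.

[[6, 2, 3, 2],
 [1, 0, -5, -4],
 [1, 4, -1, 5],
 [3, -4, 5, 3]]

912

Expand along row 2 (it has 1 zero):
  − (1) · M_21   where M_21 = det([2 3 2; 4 -1 5; -4 5 3]) = -120
  − (-5) · M_23   where M_23 = det([6 2 2; 1 4 5; 3 -4 3]) = 184
  + (-4) · M_24   where M_24 = det([6 2 3; 1 4 -1; 3 -4 5]) = 32
det = (-1)·(1)·(-120) + (-1)·(-5)·(184) + (+1)·(-4)·(32) = 912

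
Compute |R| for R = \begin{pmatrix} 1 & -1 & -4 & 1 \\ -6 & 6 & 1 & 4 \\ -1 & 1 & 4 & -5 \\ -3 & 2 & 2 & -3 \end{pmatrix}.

det(R) = -92

Expand along row 1:
  + (1) · M_11   where M_11 = det([6 1 4; 1 4 -5; 2 2 -3]) = -43
  − (-1) · M_12   where M_12 = det([-6 1 4; -1 4 -5; -3 2 -3]) = 64
  + (-4) · M_13   where M_13 = det([-6 6 4; -1 1 -5; -3 2 -3]) = 34
  − (1) · M_14   where M_14 = det([-6 6 1; -1 1 4; -3 2 2]) = -23
det = (+1)·(1)·(-43) + (-1)·(-1)·(64) + (+1)·(-4)·(34) + (-1)·(1)·(-23) = -92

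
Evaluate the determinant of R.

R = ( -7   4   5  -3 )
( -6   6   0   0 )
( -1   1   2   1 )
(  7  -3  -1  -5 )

det(R) = 426

Expand along row 2 (it has 2 zeros):
  − (-6) · M_21   where M_21 = det([4 5 -3; 1 2 1; -3 -1 -5]) = -41
  + (6) · M_22   where M_22 = det([-7 5 -3; -1 2 1; 7 -1 -5]) = 112
det = (-1)·(-6)·(-41) + (+1)·(6)·(112) = 426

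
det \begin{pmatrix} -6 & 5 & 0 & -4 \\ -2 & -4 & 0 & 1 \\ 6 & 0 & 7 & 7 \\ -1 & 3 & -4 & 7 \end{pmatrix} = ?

Expand along column 3 (it has 2 zeros):
  + (7) · M_33   where M_33 = det([-6 5 -4; -2 -4 1; -1 3 7]) = 291
  − (-4) · M_43   where M_43 = det([-6 5 -4; -2 -4 1; 6 0 7]) = 172
det = (+1)·(7)·(291) + (-1)·(-4)·(172) = 2725

2725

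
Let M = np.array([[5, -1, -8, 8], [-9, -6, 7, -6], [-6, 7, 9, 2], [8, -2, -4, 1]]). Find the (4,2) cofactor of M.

-404

Delete row 4 and column 2; the remaining 3×3 submatrix is [5 -8 8; -9 7 -6; -6 9 2].
Its determinant is -404.
The cofactor carries sign (−1)^(4+2) = +1, so C_{4,2} = +(-404) = -404.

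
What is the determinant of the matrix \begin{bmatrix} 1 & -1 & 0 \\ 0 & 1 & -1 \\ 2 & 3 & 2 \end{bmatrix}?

The determinant is 7.

Expand along row 1:
  + 1 · |1 -1; 3 2| = 1·(2 − (-3)) = 5
  − (-1) · |0 -1; 2 2| = −(-1)·(0 − (-2)) = 2
Sum: (5) + (2) = 7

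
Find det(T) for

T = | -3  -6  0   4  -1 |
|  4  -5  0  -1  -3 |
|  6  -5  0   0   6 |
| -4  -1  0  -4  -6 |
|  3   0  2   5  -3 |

4004

Expand along column 3 (it has 4 zeros):
  + (2) · M_53   where M_53 = det([-3 -6 4 -1; 4 -5 -1 -3; 6 -5 0 6; -4 -1 -4 -6]) = 2002
det = (+1)·(2)·(2002) = 4004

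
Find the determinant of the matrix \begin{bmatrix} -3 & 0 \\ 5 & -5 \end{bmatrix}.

15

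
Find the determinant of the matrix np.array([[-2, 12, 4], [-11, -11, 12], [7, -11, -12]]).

-312

Expand along row 1:
  + (-2) · |-11 12; -11 -12| = (-2)·(132 − (-132)) = -528
  − 12 · |-11 12; 7 -12| = −12·(132 − 84) = -576
  + 4 · |-11 -11; 7 -11| = 4·(121 − (-77)) = 792
Sum: (-528) + (-576) + (792) = -312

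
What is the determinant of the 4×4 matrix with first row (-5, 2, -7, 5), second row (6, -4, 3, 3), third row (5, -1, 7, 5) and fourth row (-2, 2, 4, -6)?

The determinant is -310.

Expand along row 1:
  + (-5) · M_11   where M_11 = det([-4 3 3; -1 7 5; 2 4 -6]) = 206
  − (2) · M_12   where M_12 = det([6 3 3; 5 7 5; -2 4 -6]) = -210
  + (-7) · M_13   where M_13 = det([6 -4 3; 5 -1 5; -2 2 -6]) = -80
  − (5) · M_14   where M_14 = det([6 -4 3; 5 -1 7; -2 2 4]) = 52
det = (+1)·(-5)·(206) + (-1)·(2)·(-210) + (+1)·(-7)·(-80) + (-1)·(5)·(52) = -310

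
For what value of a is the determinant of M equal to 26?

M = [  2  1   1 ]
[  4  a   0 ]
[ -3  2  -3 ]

Expanding along the column containing a, det(M) is linear in a: det(M) = (-3)·a + (20).
Set (-3)·a + (20) = 26  ⇒  (-3)·a = 6  ⇒  a = -2.

-2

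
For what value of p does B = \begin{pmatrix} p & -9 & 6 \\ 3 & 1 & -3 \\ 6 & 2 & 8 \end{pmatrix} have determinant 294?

p = -6

Expanding along the column containing p, det(B) is linear in p: det(B) = (14)·p + (378).
Set (14)·p + (378) = 294  ⇒  (14)·p = -84  ⇒  p = -6.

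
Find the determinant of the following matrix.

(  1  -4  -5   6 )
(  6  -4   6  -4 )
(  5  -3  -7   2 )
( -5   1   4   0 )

Expand along row 4 (it has 1 zero):
  − (-5) · M_41   where M_41 = det([-4 -5 6; -4 6 -4; -3 -7 2]) = 240
  + (1) · M_42   where M_42 = det([1 -5 6; 6 6 -4; 5 -7 2]) = -288
  − (4) · M_43   where M_43 = det([1 -4 6; 6 -4 -4; 5 -3 2]) = 120
det = (-1)·(-5)·(240) + (+1)·(1)·(-288) + (-1)·(4)·(120) = 432

The determinant is 432.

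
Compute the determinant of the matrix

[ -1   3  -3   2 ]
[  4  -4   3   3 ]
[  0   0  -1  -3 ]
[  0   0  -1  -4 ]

The matrix is block upper-triangular with a 2×2 block and a 2×2 block on the diagonal, so its determinant equals the product of the determinants of the diagonal blocks.
det of the 2×2 block = -8
det of the 2×2 block = 1
det = (-8)·(1) = -8

-8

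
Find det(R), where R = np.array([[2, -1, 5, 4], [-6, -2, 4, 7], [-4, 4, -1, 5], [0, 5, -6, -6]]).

520

Expand along row 4 (it has 1 zero):
  + (5) · M_42   where M_42 = det([2 5 4; -6 4 7; -4 -1 5]) = 152
  − (-6) · M_43   where M_43 = det([2 -1 4; -6 -2 7; -4 4 5]) = -206
  + (-6) · M_44   where M_44 = det([2 -1 5; -6 -2 4; -4 4 -1]) = -166
det = (+1)·(5)·(152) + (-1)·(-6)·(-206) + (+1)·(-6)·(-166) = 520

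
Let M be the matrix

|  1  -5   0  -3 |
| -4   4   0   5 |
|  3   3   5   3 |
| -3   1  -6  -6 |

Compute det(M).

The determinant is 314.

Expand along column 3 (it has 2 zeros):
  + (5) · M_33   where M_33 = det([1 -5 -3; -4 4 5; -3 1 -6]) = 142
  − (-6) · M_43   where M_43 = det([1 -5 -3; -4 4 5; 3 3 3]) = -66
det = (+1)·(5)·(142) + (-1)·(-6)·(-66) = 314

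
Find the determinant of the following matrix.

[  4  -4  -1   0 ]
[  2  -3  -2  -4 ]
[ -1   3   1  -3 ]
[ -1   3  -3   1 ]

Expand along row 1 (it has 1 zero):
  + (4) · M_11   where M_11 = det([-3 -2 -4; 3 1 -3; 3 -3 1]) = 96
  − (-4) · M_12   where M_12 = det([2 -2 -4; -1 1 -3; -1 -3 1]) = -40
  + (-1) · M_13   where M_13 = det([2 -3 -4; -1 3 -3; -1 3 1]) = 12
det = (+1)·(4)·(96) + (-1)·(-4)·(-40) + (+1)·(-1)·(12) = 212

212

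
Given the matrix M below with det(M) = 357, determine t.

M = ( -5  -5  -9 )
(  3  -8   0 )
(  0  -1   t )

6

Expanding along the column containing t, det(M) is linear in t: det(M) = (55)·t + (27).
Set (55)·t + (27) = 357  ⇒  (55)·t = 330  ⇒  t = 6.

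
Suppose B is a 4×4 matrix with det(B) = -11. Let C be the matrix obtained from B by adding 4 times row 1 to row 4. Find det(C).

-11

Adding a multiple of one row to another leaves the determinant unchanged.
det(C) = (1)·(-11) = -11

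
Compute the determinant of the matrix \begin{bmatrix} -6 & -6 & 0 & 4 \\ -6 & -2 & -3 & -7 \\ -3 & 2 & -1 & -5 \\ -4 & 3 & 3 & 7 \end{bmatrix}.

Expand along row 1 (it has 1 zero):
  + (-6) · M_11   where M_11 = det([-2 -3 -7; 2 -1 -5; 3 3 7]) = 8
  − (-6) · M_12   where M_12 = det([-6 -3 -7; -3 -1 -5; -4 3 7]) = -80
  − (4) · M_14   where M_14 = det([-6 -2 -3; -3 2 -1; -4 3 3]) = -77
det = (+1)·(-6)·(8) + (-1)·(-6)·(-80) + (-1)·(4)·(-77) = -220

-220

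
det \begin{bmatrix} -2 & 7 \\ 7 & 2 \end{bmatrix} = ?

-53

det = (-2)·2 − 7·7 = -4 − 49 = -53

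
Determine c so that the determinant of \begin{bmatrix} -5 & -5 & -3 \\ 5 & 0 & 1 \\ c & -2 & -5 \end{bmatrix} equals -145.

Expanding along the row containing c, det(B) is linear in c: det(B) = (-5)·c + (-105).
Set (-5)·c + (-105) = -145  ⇒  (-5)·c = -40  ⇒  c = 8.

c = 8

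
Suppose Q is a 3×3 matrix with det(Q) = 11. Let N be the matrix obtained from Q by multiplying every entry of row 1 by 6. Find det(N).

66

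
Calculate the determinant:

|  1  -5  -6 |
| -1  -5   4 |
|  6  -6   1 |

Expand along row 1:
  + 1 · |-5 4; -6 1| = 1·(-5 − (-24)) = 19
  − (-5) · |-1 4; 6 1| = −(-5)·(-1 − 24) = -125
  + (-6) · |-1 -5; 6 -6| = (-6)·(6 − (-30)) = -216
Sum: (19) + (-125) + (-216) = -322

The determinant is -322.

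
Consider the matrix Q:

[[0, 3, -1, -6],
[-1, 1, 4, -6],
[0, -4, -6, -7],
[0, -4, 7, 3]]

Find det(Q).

365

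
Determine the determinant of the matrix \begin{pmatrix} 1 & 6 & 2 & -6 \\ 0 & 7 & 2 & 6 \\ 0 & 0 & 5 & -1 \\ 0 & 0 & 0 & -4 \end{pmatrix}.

The matrix is block upper-triangular with a 2×2 block and a 2×2 block on the diagonal, so its determinant equals the product of the determinants of the diagonal blocks.
det of the 2×2 block = 7
det of the 2×2 block = -20
det = (7)·(-20) = -140

-140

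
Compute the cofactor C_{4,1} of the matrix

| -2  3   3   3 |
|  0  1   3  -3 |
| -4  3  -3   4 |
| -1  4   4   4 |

66

Delete row 4 and column 1; the remaining 3×3 submatrix is [3 3 3; 1 3 -3; 3 -3 4].
Its determinant is -66.
The cofactor carries sign (−1)^(4+1) = −1, so C_{4,1} = −(-66) = 66.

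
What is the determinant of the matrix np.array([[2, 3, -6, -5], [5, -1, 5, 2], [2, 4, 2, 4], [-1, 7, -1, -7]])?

Expand along row 1:
  + (2) · M_11   where M_11 = det([-1 5 2; 4 2 4; 7 -1 -7]) = 254
  − (3) · M_12   where M_12 = det([5 5 2; 2 2 4; -1 -1 -7]) = 0
  + (-6) · M_13   where M_13 = det([5 -1 2; 2 4 4; -1 7 -7]) = -254
  − (-5) · M_14   where M_14 = det([5 -1 5; 2 4 2; -1 7 -1]) = 0
det = (+1)·(2)·(254) + (-1)·(3)·(0) + (+1)·(-6)·(-254) + (-1)·(-5)·(0) = 2032

2032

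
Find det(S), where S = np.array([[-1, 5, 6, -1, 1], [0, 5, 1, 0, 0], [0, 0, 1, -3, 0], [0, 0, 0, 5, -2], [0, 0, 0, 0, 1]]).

S is upper triangular, so det(S) is the product of the diagonal entries:
det = (-1) · (5) · (1) · (5) · (1) = -25

-25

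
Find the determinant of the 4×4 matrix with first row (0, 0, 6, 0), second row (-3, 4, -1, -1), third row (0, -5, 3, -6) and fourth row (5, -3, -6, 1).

Expand along row 1 (it has 3 zeros):
  + (6) · M_13   where M_13 = det([-3 4 -1; 0 -5 -6; 5 -3 1]) = -76
det = (+1)·(6)·(-76) = -456

-456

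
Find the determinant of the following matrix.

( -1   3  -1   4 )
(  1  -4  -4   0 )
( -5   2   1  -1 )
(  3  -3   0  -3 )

Expand along row 2 (it has 1 zero):
  − (1) · M_21   where M_21 = det([3 -1 4; 2 1 -1; -3 0 -3]) = -6
  + (-4) · M_22   where M_22 = det([-1 -1 4; -5 1 -1; 3 0 -3]) = 9
  − (-4) · M_23   where M_23 = det([-1 3 4; -5 2 -1; 3 -3 -3]) = -9
det = (-1)·(1)·(-6) + (+1)·(-4)·(9) + (-1)·(-4)·(-9) = -66

-66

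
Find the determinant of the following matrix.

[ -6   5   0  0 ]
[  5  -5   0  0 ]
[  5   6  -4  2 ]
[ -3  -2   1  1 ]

The matrix is block lower-triangular with a 2×2 block and a 2×2 block on the diagonal, so its determinant equals the product of the determinants of the diagonal blocks.
det of the 2×2 block = 5
det of the 2×2 block = -6
det = (5)·(-6) = -30

The determinant is -30.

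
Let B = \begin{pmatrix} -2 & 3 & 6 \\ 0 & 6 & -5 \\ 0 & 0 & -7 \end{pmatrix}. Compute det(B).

84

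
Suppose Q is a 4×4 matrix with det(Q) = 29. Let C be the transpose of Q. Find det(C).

det(Qᵀ) = det(Q).
det(C) = (1)·(29) = 29

The determinant is 29.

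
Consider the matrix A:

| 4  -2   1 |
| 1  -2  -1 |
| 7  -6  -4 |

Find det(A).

22

Expand along row 1:
  + 4 · |-2 -1; -6 -4| = 4·(8 − 6) = 8
  − (-2) · |1 -1; 7 -4| = −(-2)·(-4 − (-7)) = 6
  + 1 · |1 -2; 7 -6| = 1·(-6 − (-14)) = 8
Sum: (8) + (6) + (8) = 22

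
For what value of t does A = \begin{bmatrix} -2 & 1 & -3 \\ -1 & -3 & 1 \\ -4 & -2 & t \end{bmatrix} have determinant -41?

Expanding along the column containing t, det(A) is linear in t: det(A) = (7)·t + (22).
Set (7)·t + (22) = -41  ⇒  (7)·t = -63  ⇒  t = -9.

-9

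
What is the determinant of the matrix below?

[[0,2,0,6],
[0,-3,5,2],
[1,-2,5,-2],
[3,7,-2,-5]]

Expand along row 1 (it has 2 zeros):
  − (2) · M_12   where M_12 = det([0 5 2; 1 5 -2; 3 -2 -5]) = -39
  − (6) · M_14   where M_14 = det([0 -3 5; 1 -2 5; 3 7 -2]) = 14
det = (-1)·(2)·(-39) + (-1)·(6)·(14) = -6

The determinant is -6.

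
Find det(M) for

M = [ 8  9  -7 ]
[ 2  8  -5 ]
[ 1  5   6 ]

Expand along row 1:
  + 8 · |8 -5; 5 6| = 8·(48 − (-25)) = 584
  − 9 · |2 -5; 1 6| = −9·(12 − (-5)) = -153
  + (-7) · |2 8; 1 5| = (-7)·(10 − 8) = -14
Sum: (584) + (-153) + (-14) = 417

det(M) = 417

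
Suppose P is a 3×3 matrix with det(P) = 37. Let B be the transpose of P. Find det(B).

det(B) = 37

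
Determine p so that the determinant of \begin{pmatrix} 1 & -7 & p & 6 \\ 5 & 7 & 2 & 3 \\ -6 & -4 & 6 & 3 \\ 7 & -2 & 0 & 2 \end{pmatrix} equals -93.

7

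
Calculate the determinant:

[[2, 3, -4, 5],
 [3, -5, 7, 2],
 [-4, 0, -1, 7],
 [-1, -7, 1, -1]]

Expand along row 3 (it has 1 zero):
  + (-4) · M_31   where M_31 = det([3 -4 5; -5 7 2; -7 1 -1]) = 269
  + (-1) · M_33   where M_33 = det([2 3 5; 3 -5 2; -1 -7 -1]) = -89
  − (7) · M_34   where M_34 = det([2 3 -4; 3 -5 7; -1 -7 1]) = 162
det = (+1)·(-4)·(269) + (+1)·(-1)·(-89) + (-1)·(7)·(162) = -2121

-2121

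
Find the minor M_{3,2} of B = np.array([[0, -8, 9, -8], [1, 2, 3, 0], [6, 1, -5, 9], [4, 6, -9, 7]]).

105

Delete row 3 and column 2; the remaining 3×3 submatrix is [0 9 -8; 1 3 0; 4 -9 7].
Its determinant is 105.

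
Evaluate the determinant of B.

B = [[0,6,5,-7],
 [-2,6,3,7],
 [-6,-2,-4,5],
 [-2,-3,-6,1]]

-1434

Expand along row 1 (it has 1 zero):
  − (6) · M_12   where M_12 = det([-2 3 7; -6 -4 5; -2 -6 1]) = 132
  + (5) · M_13   where M_13 = det([-2 6 7; -6 -2 5; -2 -3 1]) = 48
  − (-7) · M_14   where M_14 = det([-2 6 3; -6 -2 -4; -2 -3 -6]) = -126
det = (-1)·(6)·(132) + (+1)·(5)·(48) + (-1)·(-7)·(-126) = -1434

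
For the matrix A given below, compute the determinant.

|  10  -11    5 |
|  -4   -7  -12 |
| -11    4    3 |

det(A) = -1779

Expand along column 1:
  + 10 · |-7 -12; 4 3| = 10·(-21 − (-48)) = 270
  − (-4) · |-11 5; 4 3| = −(-4)·(-33 − 20) = -212
  + (-11) · |-11 5; -7 -12| = (-11)·(132 − (-35)) = -1837
Sum: (270) + (-212) + (-1837) = -1779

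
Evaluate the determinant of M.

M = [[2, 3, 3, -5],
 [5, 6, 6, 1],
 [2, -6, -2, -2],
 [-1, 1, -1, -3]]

264

Expand along row 1:
  + (2) · M_11   where M_11 = det([6 6 1; -6 -2 -2; 1 -1 -3]) = -88
  − (3) · M_12   where M_12 = det([5 6 1; 2 -2 -2; -1 -1 -3]) = 64
  + (3) · M_13   where M_13 = det([5 6 1; 2 -6 -2; -1 1 -3]) = 144
  − (-5) · M_14   where M_14 = det([5 6 6; 2 -6 -2; -1 1 -1]) = 40
det = (+1)·(2)·(-88) + (-1)·(3)·(64) + (+1)·(3)·(144) + (-1)·(-5)·(40) = 264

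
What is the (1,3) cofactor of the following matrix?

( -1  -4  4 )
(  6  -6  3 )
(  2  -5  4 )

The cofactor is -18.

Delete row 1 and column 3; the remaining 2×2 submatrix is [6 -6; 2 -5].
Its determinant is 6·(-5) − (-6)·2 = -18.
The cofactor carries sign (−1)^(1+3) = +1, so C_{1,3} = +(-18) = -18.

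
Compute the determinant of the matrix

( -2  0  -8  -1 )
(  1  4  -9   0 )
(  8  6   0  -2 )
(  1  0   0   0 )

Expand along row 4 (it has 3 zeros):
  − (1) · M_41   where M_41 = det([0 -8 -1; 4 -9 0; 6 0 -2]) = -118
det = (-1)·(1)·(-118) = 118

118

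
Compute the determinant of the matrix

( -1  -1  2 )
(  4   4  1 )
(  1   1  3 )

Expand along column 1:
  + (-1) · |4 1; 1 3| = (-1)·(12 − 1) = -11
  − 4 · |-1 2; 1 3| = −4·(-3 − 2) = 20
  + 1 · |-1 2; 4 1| = 1·(-1 − 8) = -9
Sum: (-11) + (20) + (-9) = 0

The determinant is 0.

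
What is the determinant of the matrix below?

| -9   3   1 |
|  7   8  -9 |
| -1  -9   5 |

The determinant is 236.

Expand along row 1:
  + (-9) · |8 -9; -9 5| = (-9)·(40 − 81) = 369
  − 3 · |7 -9; -1 5| = −3·(35 − 9) = -78
  + 1 · |7 8; -1 -9| = 1·(-63 − (-8)) = -55
Sum: (369) + (-78) + (-55) = 236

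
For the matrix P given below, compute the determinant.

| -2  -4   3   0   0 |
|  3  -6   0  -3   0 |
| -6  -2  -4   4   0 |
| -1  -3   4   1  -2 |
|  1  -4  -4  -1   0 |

Expand along column 5 (it has 4 zeros):
  − (-2) · M_45   where M_45 = det([-2 -4 3 0; 3 -6 0 -3; -6 -2 -4 4; 1 -4 -4 -1]) = 60
det = (-1)·(-2)·(60) = 120

det(P) = 120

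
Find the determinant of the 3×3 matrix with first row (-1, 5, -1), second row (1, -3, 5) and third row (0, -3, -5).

Expand along column 1:
  + (-1) · |-3 5; -3 -5| = (-1)·(15 − (-15)) = -30
  − 1 · |5 -1; -3 -5| = −1·(-25 − 3) = 28
Sum: (-30) + (28) = -2

-2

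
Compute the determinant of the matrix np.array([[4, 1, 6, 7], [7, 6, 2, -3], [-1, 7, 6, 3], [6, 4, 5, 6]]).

Expand along row 1:
  + (4) · M_11   where M_11 = det([6 2 -3; 7 6 3; 4 5 6]) = 33
  − (1) · M_12   where M_12 = det([7 2 -3; -1 6 3; 6 5 6]) = 318
  + (6) · M_13   where M_13 = det([7 6 -3; -1 7 3; 6 4 6]) = 492
  − (7) · M_14   where M_14 = det([7 6 2; -1 7 6; 6 4 5]) = 231
det = (+1)·(4)·(33) + (-1)·(1)·(318) + (+1)·(6)·(492) + (-1)·(7)·(231) = 1149

The determinant is 1149.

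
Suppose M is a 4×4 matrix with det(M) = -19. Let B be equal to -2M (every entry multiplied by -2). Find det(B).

For a 4×4 matrix, det(-2M) = (-2)^4·det(M) = 16·det(M).
det(B) = (16)·(-19) = -304

-304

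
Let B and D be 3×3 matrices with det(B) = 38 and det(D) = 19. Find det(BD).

det(BD) = det(B)·det(D) = (38)·(19) = 722

722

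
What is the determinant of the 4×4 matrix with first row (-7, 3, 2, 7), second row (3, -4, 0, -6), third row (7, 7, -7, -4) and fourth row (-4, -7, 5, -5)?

The determinant is 147.

Expand along row 2 (it has 1 zero):
  − (3) · M_21   where M_21 = det([3 2 7; 7 -7 -4; -7 5 -5]) = 193
  + (-4) · M_22   where M_22 = det([-7 2 7; 7 -7 -4; -4 5 -5]) = -234
  + (-6) · M_24   where M_24 = det([-7 3 2; 7 7 -7; -4 -7 5]) = 35
det = (-1)·(3)·(193) + (+1)·(-4)·(-234) + (+1)·(-6)·(35) = 147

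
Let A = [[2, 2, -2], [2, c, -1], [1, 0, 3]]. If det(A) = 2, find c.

2

Expanding along the row containing c, det(A) is linear in c: det(A) = (8)·c + (-14).
Set (8)·c + (-14) = 2  ⇒  (8)·c = 16  ⇒  c = 2.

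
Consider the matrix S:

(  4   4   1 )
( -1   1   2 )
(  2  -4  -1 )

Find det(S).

det(S) = 42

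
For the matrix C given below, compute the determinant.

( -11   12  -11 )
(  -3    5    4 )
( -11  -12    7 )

-2190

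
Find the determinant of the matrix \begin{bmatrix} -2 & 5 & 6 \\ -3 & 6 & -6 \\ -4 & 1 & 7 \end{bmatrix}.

255

Expand along row 1:
  + (-2) · |6 -6; 1 7| = (-2)·(42 − (-6)) = -96
  − 5 · |-3 -6; -4 7| = −5·(-21 − 24) = 225
  + 6 · |-3 6; -4 1| = 6·(-3 − (-24)) = 126
Sum: (-96) + (225) + (126) = 255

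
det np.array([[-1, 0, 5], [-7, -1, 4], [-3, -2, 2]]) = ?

The determinant is 49.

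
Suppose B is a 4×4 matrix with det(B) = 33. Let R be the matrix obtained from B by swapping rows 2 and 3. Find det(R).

The determinant is -33.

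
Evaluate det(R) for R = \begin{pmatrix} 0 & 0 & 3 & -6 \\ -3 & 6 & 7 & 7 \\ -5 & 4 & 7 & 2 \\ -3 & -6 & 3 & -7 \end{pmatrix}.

Expand along row 1 (it has 2 zeros):
  + (3) · M_13   where M_13 = det([-3 6 7; -5 4 2; -3 -6 -7]) = 96
  − (-6) · M_14   where M_14 = det([-3 6 7; -5 4 7; -3 -6 3]) = 96
det = (+1)·(3)·(96) + (-1)·(-6)·(96) = 864

864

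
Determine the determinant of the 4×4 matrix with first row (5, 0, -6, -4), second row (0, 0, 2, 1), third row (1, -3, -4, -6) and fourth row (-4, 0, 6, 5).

Expand along column 2 (it has 3 zeros):
  − (-3) · M_32   where M_32 = det([5 -6 -4; 0 2 1; -4 6 5]) = 12
det = (-1)·(-3)·(12) = 36

36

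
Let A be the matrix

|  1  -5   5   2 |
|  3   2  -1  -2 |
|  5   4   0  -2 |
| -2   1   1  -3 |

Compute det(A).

Expand along row 3 (it has 1 zero):
  + (5) · M_31   where M_31 = det([-5 5 2; 2 -1 -2; 1 1 -3]) = 1
  − (4) · M_32   where M_32 = det([1 5 2; 3 -1 -2; -2 1 -3]) = 72
  − (-2) · M_34   where M_34 = det([1 -5 5; 3 2 -1; -2 1 1]) = 43
det = (+1)·(5)·(1) + (-1)·(4)·(72) + (-1)·(-2)·(43) = -197

The determinant is -197.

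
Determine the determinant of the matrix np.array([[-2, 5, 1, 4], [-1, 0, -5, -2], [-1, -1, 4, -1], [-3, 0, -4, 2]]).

Expand along column 2 (it has 2 zeros):
  − (5) · M_12   where M_12 = det([-1 -5 -2; -1 4 -1; -3 -4 2]) = -61
  − (-1) · M_32   where M_32 = det([-2 1 4; -1 -5 -2; -3 -4 2]) = 0
det = (-1)·(5)·(-61) + (-1)·(-1)·(0) = 305

305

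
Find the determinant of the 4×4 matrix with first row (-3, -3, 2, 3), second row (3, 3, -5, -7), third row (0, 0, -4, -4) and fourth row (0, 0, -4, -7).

The matrix is block upper-triangular with a 2×2 block and a 2×2 block on the diagonal, so its determinant equals the product of the determinants of the diagonal blocks.
det of the 2×2 block = 0
det of the 2×2 block = 12
det = (0)·(12) = 0

0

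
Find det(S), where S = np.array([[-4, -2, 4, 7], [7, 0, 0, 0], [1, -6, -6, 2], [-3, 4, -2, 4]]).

The determinant is -2940.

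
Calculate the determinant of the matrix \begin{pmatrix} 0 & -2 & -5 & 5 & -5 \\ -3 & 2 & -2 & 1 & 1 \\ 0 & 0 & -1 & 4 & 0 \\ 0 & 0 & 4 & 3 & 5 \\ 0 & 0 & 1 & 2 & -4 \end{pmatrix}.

The matrix is block upper-triangular with a 2×2 block and a 3×3 block on the diagonal, so its determinant equals the product of the determinants of the diagonal blocks.
det of the 2×2 block = -6
det of the 3×3 block = 106
det = (-6)·(106) = -636

-636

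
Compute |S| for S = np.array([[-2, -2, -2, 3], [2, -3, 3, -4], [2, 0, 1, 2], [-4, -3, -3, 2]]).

Expand along row 3 (it has 1 zero):
  + (2) · M_31   where M_31 = det([-2 -2 3; -3 3 -4; -3 -3 2]) = 30
  + (1) · M_33   where M_33 = det([-2 -2 3; 2 -3 -4; -4 -3 2]) = -42
  − (2) · M_34   where M_34 = det([-2 -2 -2; 2 -3 3; -4 -3 -3]) = 12
det = (+1)·(2)·(30) + (+1)·(1)·(-42) + (-1)·(2)·(12) = -6

|S| = -6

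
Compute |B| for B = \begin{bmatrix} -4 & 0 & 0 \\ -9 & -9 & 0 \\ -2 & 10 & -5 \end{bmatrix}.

B is lower triangular, so det(B) is the product of the diagonal entries:
det = (-4) · (-9) · (-5) = -180

-180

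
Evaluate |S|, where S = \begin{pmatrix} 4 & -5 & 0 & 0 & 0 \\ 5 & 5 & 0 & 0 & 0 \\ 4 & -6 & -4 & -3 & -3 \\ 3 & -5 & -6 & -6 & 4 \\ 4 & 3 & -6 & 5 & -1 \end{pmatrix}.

15480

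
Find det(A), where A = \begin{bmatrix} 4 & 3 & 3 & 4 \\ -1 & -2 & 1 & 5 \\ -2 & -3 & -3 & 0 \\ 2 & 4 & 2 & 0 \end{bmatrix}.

|A| = 76

Expand along column 4 (it has 2 zeros):
  − (4) · M_14   where M_14 = det([-1 -2 1; -2 -3 -3; 2 4 2]) = -4
  + (5) · M_24   where M_24 = det([4 3 3; -2 -3 -3; 2 4 2]) = 12
det = (-1)·(4)·(-4) + (+1)·(5)·(12) = 76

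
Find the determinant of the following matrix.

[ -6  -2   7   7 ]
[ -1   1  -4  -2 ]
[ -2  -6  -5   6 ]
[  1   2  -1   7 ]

2239

Expand along row 1:
  + (-6) · M_11   where M_11 = det([1 -4 -2; -6 -5 6; 2 -1 7]) = -277
  − (-2) · M_12   where M_12 = det([-1 -4 -2; -2 -5 6; 1 -1 7]) = -65
  + (7) · M_13   where M_13 = det([-1 1 -2; -2 -6 6; 1 2 7]) = 70
  − (7) · M_14   where M_14 = det([-1 1 -4; -2 -6 -5; 1 2 -1]) = -31
det = (+1)·(-6)·(-277) + (-1)·(-2)·(-65) + (+1)·(7)·(70) + (-1)·(7)·(-31) = 2239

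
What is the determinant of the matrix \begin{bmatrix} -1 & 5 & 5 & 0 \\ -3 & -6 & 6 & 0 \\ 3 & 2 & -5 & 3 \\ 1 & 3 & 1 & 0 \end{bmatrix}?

Expand along column 4 (it has 3 zeros):
  − (3) · M_34   where M_34 = det([-1 5 5; -3 -6 6; 1 3 1]) = 54
det = (-1)·(3)·(54) = -162

-162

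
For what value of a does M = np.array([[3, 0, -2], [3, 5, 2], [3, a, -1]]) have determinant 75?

a = -5

Expanding along the column containing a, det(M) is linear in a: det(M) = (-12)·a + (15).
Set (-12)·a + (15) = 75  ⇒  (-12)·a = 60  ⇒  a = -5.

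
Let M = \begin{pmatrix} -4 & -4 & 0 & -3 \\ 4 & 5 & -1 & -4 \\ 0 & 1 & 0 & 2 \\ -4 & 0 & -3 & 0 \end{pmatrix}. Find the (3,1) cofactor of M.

93

Delete row 3 and column 1; the remaining 3×3 submatrix is [-4 0 -3; 5 -1 -4; 0 -3 0].
Its determinant is 93.
The cofactor carries sign (−1)^(3+1) = +1, so C_{3,1} = +(93) = 93.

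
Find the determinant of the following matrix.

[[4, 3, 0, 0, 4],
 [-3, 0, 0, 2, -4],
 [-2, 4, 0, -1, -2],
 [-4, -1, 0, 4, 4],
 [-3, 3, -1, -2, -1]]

520

Expand along column 3 (it has 4 zeros):
  + (-1) · M_53   where M_53 = det([4 3 0 4; -3 0 2 -4; -2 4 -1 -2; -4 -1 4 4]) = -520
det = (+1)·(-1)·(-520) = 520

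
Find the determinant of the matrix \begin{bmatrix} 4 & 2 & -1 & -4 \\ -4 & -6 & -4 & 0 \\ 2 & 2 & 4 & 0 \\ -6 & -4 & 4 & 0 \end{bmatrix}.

320

Expand along column 4 (it has 3 zeros):
  − (-4) · M_14   where M_14 = det([-4 -6 -4; 2 2 4; -6 -4 4]) = 80
det = (-1)·(-4)·(80) = 320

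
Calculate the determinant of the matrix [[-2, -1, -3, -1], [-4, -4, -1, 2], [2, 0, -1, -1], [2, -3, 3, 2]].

22

Expand along row 3 (it has 1 zero):
  + (2) · M_31   where M_31 = det([-1 -3 -1; -4 -1 2; -3 3 2]) = 17
  + (-1) · M_33   where M_33 = det([-2 -1 -1; -4 -4 2; 2 -3 2]) = -28
  − (-1) · M_34   where M_34 = det([-2 -1 -3; -4 -4 -1; 2 -3 3]) = -40
det = (+1)·(2)·(17) + (+1)·(-1)·(-28) + (-1)·(-1)·(-40) = 22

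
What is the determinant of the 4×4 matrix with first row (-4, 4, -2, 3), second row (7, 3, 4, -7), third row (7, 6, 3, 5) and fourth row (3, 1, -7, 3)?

The determinant is -4085.

Expand along row 1:
  + (-4) · M_11   where M_11 = det([3 4 -7; 6 3 5; 1 -7 3]) = 395
  − (4) · M_12   where M_12 = det([7 4 -7; 7 3 5; 3 -7 3]) = 690
  + (-2) · M_13   where M_13 = det([7 3 -7; 7 6 5; 3 1 3]) = 150
  − (3) · M_14   where M_14 = det([7 3 4; 7 6 3; 3 1 -7]) = -185
det = (+1)·(-4)·(395) + (-1)·(4)·(690) + (+1)·(-2)·(150) + (-1)·(3)·(-185) = -4085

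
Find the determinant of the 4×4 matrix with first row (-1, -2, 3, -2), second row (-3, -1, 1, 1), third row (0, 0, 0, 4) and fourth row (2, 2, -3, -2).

-4

Expand along row 3 (it has 3 zeros):
  − (4) · M_34   where M_34 = det([-1 -2 3; -3 -1 1; 2 2 -3]) = 1
det = (-1)·(4)·(1) = -4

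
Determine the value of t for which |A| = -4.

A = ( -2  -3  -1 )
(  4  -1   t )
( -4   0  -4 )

4

Expanding along the column containing t, det(A) is linear in t: det(A) = (12)·t + (-52).
Set (12)·t + (-52) = -4  ⇒  (12)·t = 48  ⇒  t = 4.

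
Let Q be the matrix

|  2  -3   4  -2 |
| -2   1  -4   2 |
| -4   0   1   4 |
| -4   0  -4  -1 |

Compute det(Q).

The determinant is 180.

Expand along column 2 (it has 2 zeros):
  − (-3) · M_12   where M_12 = det([-2 -4 2; -4 1 4; -4 -4 -1]) = 90
  + (1) · M_22   where M_22 = det([2 4 -2; -4 1 4; -4 -4 -1]) = -90
det = (-1)·(-3)·(90) + (+1)·(1)·(-90) = 180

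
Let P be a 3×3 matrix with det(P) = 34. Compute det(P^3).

det(P^3) = (det P)^3 = (34)^3 = 39304

39304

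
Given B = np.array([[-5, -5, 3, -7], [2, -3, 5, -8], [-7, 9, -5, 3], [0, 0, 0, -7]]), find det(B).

-1862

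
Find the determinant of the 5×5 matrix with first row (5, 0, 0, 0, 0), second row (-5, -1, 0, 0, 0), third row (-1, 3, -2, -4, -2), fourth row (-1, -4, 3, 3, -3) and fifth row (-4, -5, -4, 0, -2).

420

The matrix is block lower-triangular with a 2×2 block and a 3×3 block on the diagonal, so its determinant equals the product of the determinants of the diagonal blocks.
det of the 2×2 block = -5
det of the 3×3 block = -84
det = (-5)·(-84) = 420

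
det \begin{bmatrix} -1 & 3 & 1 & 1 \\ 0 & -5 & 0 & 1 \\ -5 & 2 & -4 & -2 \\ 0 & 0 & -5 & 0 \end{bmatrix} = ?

-240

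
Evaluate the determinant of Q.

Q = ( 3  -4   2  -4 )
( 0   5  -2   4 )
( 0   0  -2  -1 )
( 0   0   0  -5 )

det(Q) = 150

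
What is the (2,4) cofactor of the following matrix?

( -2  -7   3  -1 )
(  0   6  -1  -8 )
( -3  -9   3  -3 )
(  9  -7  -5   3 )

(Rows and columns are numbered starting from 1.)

Delete row 2 and column 4; the remaining 3×3 submatrix is [-2 -7 3; -3 -9 3; 9 -7 -5].
Its determinant is 90.
The cofactor carries sign (−1)^(2+4) = +1, so C_{2,4} = +(90) = 90.

90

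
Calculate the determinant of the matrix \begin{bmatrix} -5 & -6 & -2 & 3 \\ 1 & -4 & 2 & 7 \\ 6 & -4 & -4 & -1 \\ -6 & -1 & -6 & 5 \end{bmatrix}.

-3284

Expand along row 1:
  + (-5) · M_11   where M_11 = det([-4 2 7; -4 -4 -1; -1 -6 5]) = 286
  − (-6) · M_12   where M_12 = det([1 2 7; 6 -4 -1; -6 -6 5]) = -494
  + (-2) · M_13   where M_13 = det([1 -4 7; 6 -4 -1; -6 -1 5]) = -135
  − (3) · M_14   where M_14 = det([1 -4 2; 6 -4 -4; -6 -1 -6]) = -280
det = (+1)·(-5)·(286) + (-1)·(-6)·(-494) + (+1)·(-2)·(-135) + (-1)·(3)·(-280) = -3284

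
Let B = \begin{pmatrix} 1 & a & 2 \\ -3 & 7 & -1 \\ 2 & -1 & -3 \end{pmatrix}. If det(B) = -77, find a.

3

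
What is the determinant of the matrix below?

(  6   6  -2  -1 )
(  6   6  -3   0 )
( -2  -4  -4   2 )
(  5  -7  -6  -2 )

-150

Expand along row 2 (it has 1 zero):
  − (6) · M_21   where M_21 = det([6 -2 -1; -4 -4 2; -7 -6 -2]) = 168
  + (6) · M_22   where M_22 = det([6 -2 -1; -2 -4 2; 5 -6 -2]) = 76
  − (-3) · M_23   where M_23 = det([6 6 -1; -2 -4 2; 5 -7 -2]) = 134
det = (-1)·(6)·(168) + (+1)·(6)·(76) + (-1)·(-3)·(134) = -150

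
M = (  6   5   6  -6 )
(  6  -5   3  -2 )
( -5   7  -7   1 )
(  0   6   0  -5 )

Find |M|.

Expand along row 4 (it has 2 zeros):
  + (6) · M_42   where M_42 = det([6 6 -6; 6 3 -2; -5 -7 1]) = 120
  + (-5) · M_44   where M_44 = det([6 5 6; 6 -5 3; -5 7 -7]) = 321
det = (+1)·(6)·(120) + (+1)·(-5)·(321) = -885

-885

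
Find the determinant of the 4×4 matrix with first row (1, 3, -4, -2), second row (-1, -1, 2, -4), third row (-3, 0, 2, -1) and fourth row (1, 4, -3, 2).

The determinant is -94.

Expand along row 3 (it has 1 zero):
  + (-3) · M_31   where M_31 = det([3 -4 -2; -1 2 -4; 4 -3 2]) = 42
  + (2) · M_33   where M_33 = det([1 3 -2; -1 -1 -4; 1 4 2]) = 14
  − (-1) · M_34   where M_34 = det([1 3 -4; -1 -1 2; 1 4 -3]) = 4
det = (+1)·(-3)·(42) + (+1)·(2)·(14) + (-1)·(-1)·(4) = -94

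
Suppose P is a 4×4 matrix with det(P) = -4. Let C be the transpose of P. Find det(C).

The determinant is -4.

det(Pᵀ) = det(P).
det(C) = (1)·(-4) = -4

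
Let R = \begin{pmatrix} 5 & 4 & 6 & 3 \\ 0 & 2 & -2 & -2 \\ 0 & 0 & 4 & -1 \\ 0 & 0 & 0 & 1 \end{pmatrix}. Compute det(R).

The determinant is 40.

R is upper triangular, so det(R) is the product of the diagonal entries:
det = (5) · (2) · (4) · (1) = 40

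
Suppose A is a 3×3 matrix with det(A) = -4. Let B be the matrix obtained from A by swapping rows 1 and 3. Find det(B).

Swapping two rows multiplies the determinant by −1.
det(B) = (-1)·(-4) = 4

det(B) = 4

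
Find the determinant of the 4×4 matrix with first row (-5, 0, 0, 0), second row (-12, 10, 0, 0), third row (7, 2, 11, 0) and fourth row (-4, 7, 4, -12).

The matrix is lower triangular, so the determinant is the product of the diagonal entries:
det = (-5) · (10) · (11) · (-12) = 6600

6600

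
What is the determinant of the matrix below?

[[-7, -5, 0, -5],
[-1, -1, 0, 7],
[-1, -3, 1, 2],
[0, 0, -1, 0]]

-118

Expand along row 4 (it has 3 zeros):
  − (-1) · M_43   where M_43 = det([-7 -5 -5; -1 -1 7; -1 -3 2]) = -118
det = (-1)·(-1)·(-118) = -118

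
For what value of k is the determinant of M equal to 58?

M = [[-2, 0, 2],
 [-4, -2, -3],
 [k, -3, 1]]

k = 3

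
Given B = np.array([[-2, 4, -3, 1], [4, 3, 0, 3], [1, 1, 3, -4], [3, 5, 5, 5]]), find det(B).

The determinant is -799.

Expand along row 2 (it has 1 zero):
  − (4) · M_21   where M_21 = det([4 -3 1; 1 3 -4; 5 5 5]) = 205
  + (3) · M_22   where M_22 = det([-2 -3 1; 1 3 -4; 3 5 5]) = -23
  + (3) · M_24   where M_24 = det([-2 4 -3; 1 1 3; 3 5 5]) = 30
det = (-1)·(4)·(205) + (+1)·(3)·(-23) + (+1)·(3)·(30) = -799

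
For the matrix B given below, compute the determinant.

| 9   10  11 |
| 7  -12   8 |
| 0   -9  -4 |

Expand along row 3:
  − (-9) · |9 11; 7 8| = −(-9)·(72 − 77) = -45
  + (-4) · |9 10; 7 -12| = (-4)·(-108 − 70) = 712
Sum: (-45) + (712) = 667

667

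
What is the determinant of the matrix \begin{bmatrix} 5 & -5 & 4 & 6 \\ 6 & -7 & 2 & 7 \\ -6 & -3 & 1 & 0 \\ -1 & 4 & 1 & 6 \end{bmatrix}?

Expand along row 3 (it has 1 zero):
  + (-6) · M_31   where M_31 = det([-5 4 6; -7 2 7; 4 1 6]) = 165
  − (-3) · M_32   where M_32 = det([5 4 6; 6 2 7; -1 1 6]) = -99
  + (1) · M_33   where M_33 = det([5 -5 6; 6 -7 7; -1 4 6]) = -33
det = (+1)·(-6)·(165) + (-1)·(-3)·(-99) + (+1)·(1)·(-33) = -1320

-1320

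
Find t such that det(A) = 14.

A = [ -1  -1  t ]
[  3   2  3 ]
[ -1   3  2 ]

Expanding along the row containing t, det(A) is linear in t: det(A) = (11)·t + (14).
Set (11)·t + (14) = 14  ⇒  (11)·t = 0  ⇒  t = 0.

0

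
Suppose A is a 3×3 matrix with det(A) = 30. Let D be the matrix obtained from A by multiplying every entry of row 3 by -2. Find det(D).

-60

Scaling one row by -2 multiplies the determinant by -2.
det(D) = (-2)·(30) = -60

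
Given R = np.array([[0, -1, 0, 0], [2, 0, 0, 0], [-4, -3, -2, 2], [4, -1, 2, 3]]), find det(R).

R is block lower-triangular with a 2×2 block and a 2×2 block on the diagonal, so its determinant equals the product of the determinants of the diagonal blocks.
det of the 2×2 block = 2
det of the 2×2 block = -10
det = (2)·(-10) = -20

|R| = -20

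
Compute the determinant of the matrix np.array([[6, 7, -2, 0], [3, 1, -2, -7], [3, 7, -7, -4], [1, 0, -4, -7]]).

Expand along row 1 (it has 1 zero):
  + (6) · M_11   where M_11 = det([1 -2 -7; 7 -7 -4; 0 -4 -7]) = 131
  − (7) · M_12   where M_12 = det([3 -2 -7; 3 -7 -4; 1 -4 -7]) = 100
  + (-2) · M_13   where M_13 = det([3 1 -7; 3 7 -4; 1 0 -7]) = -81
det = (+1)·(6)·(131) + (-1)·(7)·(100) + (+1)·(-2)·(-81) = 248

248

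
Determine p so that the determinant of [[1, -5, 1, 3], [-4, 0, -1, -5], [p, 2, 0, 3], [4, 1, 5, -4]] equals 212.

1

Expanding along the row containing p, det(M) is linear in p: det(M) = (-147)·p + (359).
Set (-147)·p + (359) = 212  ⇒  (-147)·p = -147  ⇒  p = 1.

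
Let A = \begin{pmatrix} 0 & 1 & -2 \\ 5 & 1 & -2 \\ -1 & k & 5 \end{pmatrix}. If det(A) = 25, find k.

k = -5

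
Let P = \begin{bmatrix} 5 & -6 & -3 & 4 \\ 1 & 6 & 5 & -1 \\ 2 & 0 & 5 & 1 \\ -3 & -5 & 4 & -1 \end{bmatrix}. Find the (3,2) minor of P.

The minor is 59.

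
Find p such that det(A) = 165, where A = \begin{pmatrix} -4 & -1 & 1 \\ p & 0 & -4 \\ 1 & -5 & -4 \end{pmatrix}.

-9

Expanding along the column containing p, det(A) is linear in p: det(A) = (-9)·p + (84).
Set (-9)·p + (84) = 165  ⇒  (-9)·p = 81  ⇒  p = -9.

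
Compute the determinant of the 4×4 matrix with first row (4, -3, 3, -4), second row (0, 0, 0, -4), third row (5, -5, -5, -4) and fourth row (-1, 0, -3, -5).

60

Expand along row 2 (it has 3 zeros):
  + (-4) · M_24   where M_24 = det([4 -3 3; 5 -5 -5; -1 0 -3]) = -15
det = (+1)·(-4)·(-15) = 60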